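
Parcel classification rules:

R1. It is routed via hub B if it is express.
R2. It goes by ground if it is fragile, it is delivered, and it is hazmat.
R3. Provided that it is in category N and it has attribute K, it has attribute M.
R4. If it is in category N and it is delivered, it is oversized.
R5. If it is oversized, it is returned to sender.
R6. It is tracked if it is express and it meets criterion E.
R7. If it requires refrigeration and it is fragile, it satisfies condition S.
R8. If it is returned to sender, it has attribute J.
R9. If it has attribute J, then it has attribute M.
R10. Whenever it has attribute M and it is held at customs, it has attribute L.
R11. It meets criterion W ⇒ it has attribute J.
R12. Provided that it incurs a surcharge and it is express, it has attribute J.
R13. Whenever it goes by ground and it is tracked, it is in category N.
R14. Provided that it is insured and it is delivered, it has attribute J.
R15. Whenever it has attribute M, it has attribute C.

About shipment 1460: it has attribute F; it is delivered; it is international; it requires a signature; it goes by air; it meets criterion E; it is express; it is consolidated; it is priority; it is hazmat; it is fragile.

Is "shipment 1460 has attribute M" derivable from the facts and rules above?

Yes

By R2 (it is fragile, it is delivered, it is hazmat): it goes by ground.
By R6 (it is express, it meets criterion E): it is tracked.
By R13 (it goes by ground, it is tracked): it is in category N.
By R4 (it is in category N, it is delivered): it is oversized.
By R5 (it is oversized): it is returned to sender.
By R8 (it is returned to sender): it has attribute J.
By R9 (it has attribute J): it has attribute M.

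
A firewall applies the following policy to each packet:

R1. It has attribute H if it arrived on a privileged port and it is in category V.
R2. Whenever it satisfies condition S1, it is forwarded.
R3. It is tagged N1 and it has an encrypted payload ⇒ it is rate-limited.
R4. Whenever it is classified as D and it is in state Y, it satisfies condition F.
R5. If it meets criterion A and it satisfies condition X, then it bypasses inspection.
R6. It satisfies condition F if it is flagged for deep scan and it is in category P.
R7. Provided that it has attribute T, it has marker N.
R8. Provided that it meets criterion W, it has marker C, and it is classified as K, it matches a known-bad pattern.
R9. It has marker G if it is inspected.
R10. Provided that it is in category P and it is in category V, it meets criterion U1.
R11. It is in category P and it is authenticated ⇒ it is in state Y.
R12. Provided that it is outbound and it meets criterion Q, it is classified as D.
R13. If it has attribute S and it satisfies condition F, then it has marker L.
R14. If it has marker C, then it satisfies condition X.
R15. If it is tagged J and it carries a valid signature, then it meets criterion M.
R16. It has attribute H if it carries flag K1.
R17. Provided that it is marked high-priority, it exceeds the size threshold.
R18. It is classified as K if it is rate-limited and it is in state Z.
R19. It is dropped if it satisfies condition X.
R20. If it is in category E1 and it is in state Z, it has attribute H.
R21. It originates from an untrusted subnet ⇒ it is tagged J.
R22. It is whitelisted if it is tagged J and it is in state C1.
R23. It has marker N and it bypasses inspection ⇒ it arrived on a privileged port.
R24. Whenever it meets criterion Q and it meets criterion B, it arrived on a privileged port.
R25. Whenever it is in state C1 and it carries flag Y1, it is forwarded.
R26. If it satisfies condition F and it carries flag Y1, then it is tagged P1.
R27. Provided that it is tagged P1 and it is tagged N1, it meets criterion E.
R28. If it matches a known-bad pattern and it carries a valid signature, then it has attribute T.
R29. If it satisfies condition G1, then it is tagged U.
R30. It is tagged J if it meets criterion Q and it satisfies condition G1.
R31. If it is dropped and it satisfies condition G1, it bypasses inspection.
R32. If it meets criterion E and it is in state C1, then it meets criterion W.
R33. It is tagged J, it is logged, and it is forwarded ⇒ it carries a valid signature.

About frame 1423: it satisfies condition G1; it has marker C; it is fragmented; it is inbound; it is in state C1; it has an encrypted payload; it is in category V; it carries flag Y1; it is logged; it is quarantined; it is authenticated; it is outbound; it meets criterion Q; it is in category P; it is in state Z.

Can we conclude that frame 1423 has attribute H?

Forward chaining from the given facts derives: meets criterion U1, is in state Y, is classified as D, satisfies condition X, is dropped, is forwarded, is tagged U, is tagged J, bypasses inspection, carries a valid signature, satisfies condition F, meets criterion M, is whitelisted, is tagged P1.
Rules concluding "it has attribute H": R1 needs "it arrived on a privileged port"; R16 needs "it carries flag K1"; R20 needs "it is in category E1" — none of these are established.

No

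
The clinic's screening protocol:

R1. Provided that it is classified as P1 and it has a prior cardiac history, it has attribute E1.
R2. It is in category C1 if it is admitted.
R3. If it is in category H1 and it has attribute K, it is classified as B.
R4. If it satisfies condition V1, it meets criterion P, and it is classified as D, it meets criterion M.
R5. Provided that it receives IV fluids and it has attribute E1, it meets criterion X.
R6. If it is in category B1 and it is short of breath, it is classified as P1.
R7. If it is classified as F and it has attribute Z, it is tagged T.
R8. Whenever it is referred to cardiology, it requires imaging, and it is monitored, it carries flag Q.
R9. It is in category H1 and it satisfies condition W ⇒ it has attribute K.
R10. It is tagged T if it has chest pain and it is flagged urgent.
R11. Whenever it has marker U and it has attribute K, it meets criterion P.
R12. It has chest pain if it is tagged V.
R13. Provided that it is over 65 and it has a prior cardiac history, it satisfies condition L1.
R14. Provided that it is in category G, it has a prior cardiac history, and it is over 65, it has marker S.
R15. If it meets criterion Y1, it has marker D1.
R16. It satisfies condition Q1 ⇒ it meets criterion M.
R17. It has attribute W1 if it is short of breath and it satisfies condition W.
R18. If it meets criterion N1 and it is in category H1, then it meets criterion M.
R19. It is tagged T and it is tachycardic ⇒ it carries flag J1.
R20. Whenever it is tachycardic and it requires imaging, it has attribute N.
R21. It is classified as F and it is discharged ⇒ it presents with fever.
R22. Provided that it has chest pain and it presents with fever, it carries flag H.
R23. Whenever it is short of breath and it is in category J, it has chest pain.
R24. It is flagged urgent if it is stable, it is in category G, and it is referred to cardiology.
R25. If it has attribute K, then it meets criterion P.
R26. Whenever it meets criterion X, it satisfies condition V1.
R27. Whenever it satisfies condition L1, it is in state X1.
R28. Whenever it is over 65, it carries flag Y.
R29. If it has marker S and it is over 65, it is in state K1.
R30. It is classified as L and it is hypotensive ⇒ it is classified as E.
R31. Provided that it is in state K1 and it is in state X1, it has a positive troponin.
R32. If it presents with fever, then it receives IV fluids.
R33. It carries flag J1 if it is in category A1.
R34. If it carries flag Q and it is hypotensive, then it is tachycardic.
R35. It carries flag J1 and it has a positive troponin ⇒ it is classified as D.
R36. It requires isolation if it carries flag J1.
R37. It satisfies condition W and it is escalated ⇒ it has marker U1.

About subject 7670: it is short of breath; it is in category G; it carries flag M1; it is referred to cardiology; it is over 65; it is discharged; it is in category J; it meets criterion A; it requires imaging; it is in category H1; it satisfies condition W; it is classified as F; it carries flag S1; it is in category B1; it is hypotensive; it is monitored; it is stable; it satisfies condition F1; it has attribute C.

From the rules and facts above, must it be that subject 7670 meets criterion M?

No

Forward chaining from the given facts derives: is classified as P1, carries flag Q, has attribute K, has attribute W1, presents with fever, has chest pain, is flagged urgent, meets criterion P, carries flag Y, receives IV fluids, is tachycardic, is classified as B, is tagged T, carries flag J1, has attribute N, carries flag H, requires isolation.
Rules concluding "it meets criterion M": R4 needs "it satisfies condition V1"; R16 needs "it satisfies condition Q1"; R18 needs "it meets criterion N1" — none of these are established.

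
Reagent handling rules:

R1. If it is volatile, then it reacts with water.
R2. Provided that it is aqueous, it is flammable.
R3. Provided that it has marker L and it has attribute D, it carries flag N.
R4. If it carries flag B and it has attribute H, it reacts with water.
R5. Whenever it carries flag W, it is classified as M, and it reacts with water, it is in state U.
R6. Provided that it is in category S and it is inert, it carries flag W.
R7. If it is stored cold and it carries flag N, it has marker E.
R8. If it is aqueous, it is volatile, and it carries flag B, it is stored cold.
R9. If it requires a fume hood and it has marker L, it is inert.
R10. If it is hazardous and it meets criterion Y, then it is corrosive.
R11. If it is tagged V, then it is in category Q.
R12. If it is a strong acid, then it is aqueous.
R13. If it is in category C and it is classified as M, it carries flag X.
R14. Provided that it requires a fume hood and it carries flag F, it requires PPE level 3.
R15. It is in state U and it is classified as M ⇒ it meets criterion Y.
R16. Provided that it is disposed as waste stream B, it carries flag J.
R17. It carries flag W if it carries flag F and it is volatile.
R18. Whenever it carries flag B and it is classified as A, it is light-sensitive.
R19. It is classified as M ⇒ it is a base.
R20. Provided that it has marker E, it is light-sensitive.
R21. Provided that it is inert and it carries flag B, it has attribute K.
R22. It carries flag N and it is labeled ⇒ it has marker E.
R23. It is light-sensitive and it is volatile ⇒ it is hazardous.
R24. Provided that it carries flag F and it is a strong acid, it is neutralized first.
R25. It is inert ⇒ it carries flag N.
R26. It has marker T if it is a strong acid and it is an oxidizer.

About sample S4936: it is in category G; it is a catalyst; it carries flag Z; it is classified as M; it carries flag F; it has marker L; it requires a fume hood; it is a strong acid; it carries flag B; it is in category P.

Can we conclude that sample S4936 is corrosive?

Forward chaining from the given facts derives: is inert, is aqueous, requires PPE level 3, is a base, has attribute K, is neutralized first, carries flag N, is flammable.
The only rule concluding "it is corrosive" is R10, which needs "it is hazardous"; that is never established.

No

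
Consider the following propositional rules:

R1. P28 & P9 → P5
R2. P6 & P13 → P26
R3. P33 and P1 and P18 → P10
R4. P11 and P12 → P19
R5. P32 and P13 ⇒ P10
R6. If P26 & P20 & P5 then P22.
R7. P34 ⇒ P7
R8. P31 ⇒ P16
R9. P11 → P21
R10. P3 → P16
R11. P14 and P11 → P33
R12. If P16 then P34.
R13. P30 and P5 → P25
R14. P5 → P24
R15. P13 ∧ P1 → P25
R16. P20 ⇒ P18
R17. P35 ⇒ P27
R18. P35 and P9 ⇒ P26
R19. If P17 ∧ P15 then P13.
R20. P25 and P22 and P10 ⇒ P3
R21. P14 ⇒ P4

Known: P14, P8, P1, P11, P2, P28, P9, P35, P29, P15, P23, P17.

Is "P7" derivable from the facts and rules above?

Forward chaining from the given facts derives: P5, P21, P33, P24, P27, P26, P13, P4, P25.
The only rule concluding P7 is R7, which needs P34; that is never established.

No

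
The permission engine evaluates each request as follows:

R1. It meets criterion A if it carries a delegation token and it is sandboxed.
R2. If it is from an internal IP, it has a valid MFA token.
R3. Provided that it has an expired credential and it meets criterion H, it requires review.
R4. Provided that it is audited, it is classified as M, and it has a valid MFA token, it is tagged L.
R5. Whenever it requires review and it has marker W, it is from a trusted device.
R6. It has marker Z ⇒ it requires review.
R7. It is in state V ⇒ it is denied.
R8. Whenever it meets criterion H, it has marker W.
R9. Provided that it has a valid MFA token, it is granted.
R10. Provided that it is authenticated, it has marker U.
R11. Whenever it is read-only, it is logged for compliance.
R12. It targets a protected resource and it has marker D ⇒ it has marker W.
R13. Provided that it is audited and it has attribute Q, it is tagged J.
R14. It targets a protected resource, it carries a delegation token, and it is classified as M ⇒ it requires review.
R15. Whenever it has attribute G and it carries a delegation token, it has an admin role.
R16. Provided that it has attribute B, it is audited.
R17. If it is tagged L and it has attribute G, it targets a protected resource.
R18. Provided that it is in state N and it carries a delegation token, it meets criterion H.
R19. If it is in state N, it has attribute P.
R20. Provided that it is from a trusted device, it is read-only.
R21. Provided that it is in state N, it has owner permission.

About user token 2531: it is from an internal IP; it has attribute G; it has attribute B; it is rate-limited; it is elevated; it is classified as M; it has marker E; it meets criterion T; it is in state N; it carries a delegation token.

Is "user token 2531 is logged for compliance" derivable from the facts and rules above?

Yes

By R2 (it is from an internal IP): it has a valid MFA token.
By R16 (it has attribute B): it is audited.
By R18 (it is in state N, it carries a delegation token): it meets criterion H.
By R4 (it is audited, it is classified as M, it has a valid MFA token): it is tagged L.
By R8 (it meets criterion H): it has marker W.
By R17 (it is tagged L, it has attribute G): it targets a protected resource.
By R14 (it targets a protected resource, it carries a delegation token, it is classified as M): it requires review.
By R5 (it requires review, it has marker W): it is from a trusted device.
By R20 (it is from a trusted device): it is read-only.
By R11 (it is read-only): it is logged for compliance.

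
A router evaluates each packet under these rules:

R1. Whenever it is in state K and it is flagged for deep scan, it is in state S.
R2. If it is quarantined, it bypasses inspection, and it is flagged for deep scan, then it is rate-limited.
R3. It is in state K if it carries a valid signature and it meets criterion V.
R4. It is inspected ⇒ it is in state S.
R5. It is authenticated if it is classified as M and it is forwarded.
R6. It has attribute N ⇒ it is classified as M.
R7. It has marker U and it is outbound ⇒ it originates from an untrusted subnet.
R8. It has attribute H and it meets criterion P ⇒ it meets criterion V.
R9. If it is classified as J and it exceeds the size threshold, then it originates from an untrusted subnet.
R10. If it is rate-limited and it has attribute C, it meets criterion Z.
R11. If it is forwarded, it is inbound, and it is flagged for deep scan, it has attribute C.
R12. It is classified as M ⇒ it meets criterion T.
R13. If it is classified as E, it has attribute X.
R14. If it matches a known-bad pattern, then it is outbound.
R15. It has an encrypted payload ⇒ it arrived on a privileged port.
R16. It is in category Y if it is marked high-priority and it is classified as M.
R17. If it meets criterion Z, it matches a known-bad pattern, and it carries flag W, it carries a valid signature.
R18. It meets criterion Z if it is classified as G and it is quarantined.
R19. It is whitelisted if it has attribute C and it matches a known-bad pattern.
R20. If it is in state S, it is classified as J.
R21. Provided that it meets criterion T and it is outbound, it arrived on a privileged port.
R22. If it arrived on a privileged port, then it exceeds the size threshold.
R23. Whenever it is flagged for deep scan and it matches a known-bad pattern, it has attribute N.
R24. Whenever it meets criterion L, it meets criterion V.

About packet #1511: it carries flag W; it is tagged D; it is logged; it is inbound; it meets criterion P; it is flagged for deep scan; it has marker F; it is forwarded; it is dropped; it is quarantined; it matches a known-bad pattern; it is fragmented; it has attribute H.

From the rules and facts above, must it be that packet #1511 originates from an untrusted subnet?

No

Forward chaining from the given facts derives: meets criterion V, has attribute C, is outbound, is whitelisted, has attribute N, is classified as M, meets criterion T, arrived on a privileged port, exceeds the size threshold, is authenticated.
Rules concluding "it originates from an untrusted subnet": R7 needs "it has marker U"; R9 needs "it is classified as J" — none of these are established.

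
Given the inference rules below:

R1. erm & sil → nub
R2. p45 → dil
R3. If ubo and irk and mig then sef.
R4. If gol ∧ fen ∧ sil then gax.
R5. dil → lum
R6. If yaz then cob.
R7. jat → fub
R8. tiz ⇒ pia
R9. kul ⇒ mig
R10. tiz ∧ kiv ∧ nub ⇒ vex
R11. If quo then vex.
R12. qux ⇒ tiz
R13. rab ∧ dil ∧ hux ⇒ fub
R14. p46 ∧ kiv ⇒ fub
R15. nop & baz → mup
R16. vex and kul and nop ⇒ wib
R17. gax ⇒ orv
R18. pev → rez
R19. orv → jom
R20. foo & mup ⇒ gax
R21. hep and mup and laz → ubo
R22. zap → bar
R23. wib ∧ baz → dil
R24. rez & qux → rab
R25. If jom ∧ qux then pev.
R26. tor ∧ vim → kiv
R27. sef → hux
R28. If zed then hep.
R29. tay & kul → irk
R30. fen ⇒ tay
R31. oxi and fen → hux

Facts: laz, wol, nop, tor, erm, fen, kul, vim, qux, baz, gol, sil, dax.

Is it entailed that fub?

No

Forward chaining from the given facts derives: nub, gax, mig, tiz, mup, orv, jom, pev, kiv, tay, pia, vex, wib, rez, dil, rab, irk, lum.
Rules concluding fub: R7 needs jat; R13 needs hux; R14 needs p46 — none of these are established.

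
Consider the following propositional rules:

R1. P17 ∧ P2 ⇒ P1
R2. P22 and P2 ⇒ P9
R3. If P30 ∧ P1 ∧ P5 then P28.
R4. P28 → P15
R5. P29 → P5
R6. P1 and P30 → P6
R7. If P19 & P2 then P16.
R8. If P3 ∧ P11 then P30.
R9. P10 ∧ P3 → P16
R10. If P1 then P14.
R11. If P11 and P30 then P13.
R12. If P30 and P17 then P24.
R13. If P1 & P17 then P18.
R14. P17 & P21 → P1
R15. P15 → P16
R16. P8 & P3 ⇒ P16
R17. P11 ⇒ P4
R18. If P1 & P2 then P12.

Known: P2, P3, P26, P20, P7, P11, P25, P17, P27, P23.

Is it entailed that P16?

Forward chaining from the given facts derives: P1, P30, P14, P13, P24, P18, P4, P12, P6.
Rules concluding P16: R7 needs P19; R9 needs P10; R15 needs P15; R16 needs P8 — none of these are established.

No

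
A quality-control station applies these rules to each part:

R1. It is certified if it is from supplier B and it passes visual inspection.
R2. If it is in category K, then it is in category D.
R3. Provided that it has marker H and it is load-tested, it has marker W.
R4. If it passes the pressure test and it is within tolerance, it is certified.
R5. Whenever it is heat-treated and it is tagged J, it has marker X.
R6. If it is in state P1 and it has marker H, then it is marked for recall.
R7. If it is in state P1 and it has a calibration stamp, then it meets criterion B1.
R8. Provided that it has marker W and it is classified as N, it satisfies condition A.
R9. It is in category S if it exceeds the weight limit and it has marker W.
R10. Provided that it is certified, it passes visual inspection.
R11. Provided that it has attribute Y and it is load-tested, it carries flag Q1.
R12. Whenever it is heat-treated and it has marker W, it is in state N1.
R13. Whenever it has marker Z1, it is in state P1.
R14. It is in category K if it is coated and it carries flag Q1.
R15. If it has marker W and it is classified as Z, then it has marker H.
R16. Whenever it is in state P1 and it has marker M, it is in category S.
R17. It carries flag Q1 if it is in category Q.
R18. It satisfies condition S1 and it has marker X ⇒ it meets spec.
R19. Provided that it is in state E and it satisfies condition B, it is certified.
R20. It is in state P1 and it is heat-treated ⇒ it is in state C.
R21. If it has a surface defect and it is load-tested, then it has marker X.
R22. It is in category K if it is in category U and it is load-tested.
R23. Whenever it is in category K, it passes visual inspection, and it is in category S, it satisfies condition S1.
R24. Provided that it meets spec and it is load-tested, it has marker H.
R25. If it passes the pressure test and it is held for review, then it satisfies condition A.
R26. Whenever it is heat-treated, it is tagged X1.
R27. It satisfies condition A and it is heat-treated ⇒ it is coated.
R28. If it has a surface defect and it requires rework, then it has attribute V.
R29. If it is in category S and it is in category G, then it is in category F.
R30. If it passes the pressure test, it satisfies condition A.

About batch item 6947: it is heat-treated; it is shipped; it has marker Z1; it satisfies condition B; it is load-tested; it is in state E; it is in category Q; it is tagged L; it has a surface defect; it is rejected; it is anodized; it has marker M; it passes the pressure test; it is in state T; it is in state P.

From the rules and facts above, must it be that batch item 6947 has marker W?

By R13 (it has marker Z1): it is in state P1.
By R16 (it is in state P1, it has marker M): it is in category S.
By R17 (it is in category Q): it carries flag Q1.
By R19 (it is in state E, it satisfies condition B): it is certified.
By R21 (it has a surface defect, it is load-tested): it has marker X.
By R30 (it passes the pressure test): it satisfies condition A.
By R10 (it is certified): it passes visual inspection.
By R27 (it satisfies condition A, it is heat-treated): it is coated.
By R14 (it is coated, it carries flag Q1): it is in category K.
By R23 (it is in category K, it passes visual inspection, it is in category S): it satisfies condition S1.
By R18 (it satisfies condition S1, it has marker X): it meets spec.
By R24 (it meets spec, it is load-tested): it has marker H.
By R3 (it has marker H, it is load-tested): it has marker W.

Yes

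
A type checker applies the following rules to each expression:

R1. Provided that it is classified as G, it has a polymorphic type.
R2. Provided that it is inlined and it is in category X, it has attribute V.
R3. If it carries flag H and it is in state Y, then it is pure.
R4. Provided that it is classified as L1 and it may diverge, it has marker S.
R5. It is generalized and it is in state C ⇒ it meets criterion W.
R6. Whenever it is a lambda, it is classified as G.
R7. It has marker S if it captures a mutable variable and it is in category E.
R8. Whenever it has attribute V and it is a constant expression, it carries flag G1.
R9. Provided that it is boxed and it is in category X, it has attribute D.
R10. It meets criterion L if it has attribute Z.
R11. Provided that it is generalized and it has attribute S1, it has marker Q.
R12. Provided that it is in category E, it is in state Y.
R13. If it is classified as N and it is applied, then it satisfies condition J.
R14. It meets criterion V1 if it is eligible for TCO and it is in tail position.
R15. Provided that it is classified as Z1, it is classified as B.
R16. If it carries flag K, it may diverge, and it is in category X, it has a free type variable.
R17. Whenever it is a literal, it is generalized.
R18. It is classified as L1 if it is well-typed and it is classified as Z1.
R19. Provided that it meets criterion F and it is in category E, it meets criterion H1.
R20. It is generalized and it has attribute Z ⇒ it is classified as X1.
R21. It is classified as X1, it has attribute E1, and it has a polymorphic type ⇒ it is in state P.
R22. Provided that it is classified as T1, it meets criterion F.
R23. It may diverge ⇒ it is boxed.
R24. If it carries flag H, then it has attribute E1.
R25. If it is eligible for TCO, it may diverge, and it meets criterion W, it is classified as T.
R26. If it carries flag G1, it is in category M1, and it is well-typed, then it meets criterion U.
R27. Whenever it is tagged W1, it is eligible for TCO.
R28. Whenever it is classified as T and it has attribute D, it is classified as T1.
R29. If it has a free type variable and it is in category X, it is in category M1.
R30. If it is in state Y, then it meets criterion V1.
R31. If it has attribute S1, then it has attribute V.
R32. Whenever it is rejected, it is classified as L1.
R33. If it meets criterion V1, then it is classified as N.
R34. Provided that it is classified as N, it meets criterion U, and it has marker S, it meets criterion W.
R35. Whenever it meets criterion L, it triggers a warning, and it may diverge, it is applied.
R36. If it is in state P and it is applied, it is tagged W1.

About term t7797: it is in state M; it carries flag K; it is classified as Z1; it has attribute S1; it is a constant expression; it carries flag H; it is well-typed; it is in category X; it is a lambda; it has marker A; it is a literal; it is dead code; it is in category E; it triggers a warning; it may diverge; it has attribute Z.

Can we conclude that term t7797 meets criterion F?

By R6 (it is a lambda): it is classified as G.
By R10 (it has attribute Z): it meets criterion L.
By R12 (it is in category E): it is in state Y.
By R16 (it carries flag K, it may diverge, it is in category X): it has a free type variable.
By R17 (it is a literal): it is generalized.
By R18 (it is well-typed, it is classified as Z1): it is classified as L1.
By R20 (it is generalized, it has attribute Z): it is classified as X1.
By R23 (it may diverge): it is boxed.
By R24 (it carries flag H): it has attribute E1.
By R29 (it has a free type variable, it is in category X): it is in category M1.
By R30 (it is in state Y): it meets criterion V1.
By R31 (it has attribute S1): it has attribute V.
By R33 (it meets criterion V1): it is classified as N.
By R35 (it meets criterion L, it triggers a warning, it may diverge): it is applied.
By R1 (it is classified as G): it has a polymorphic type.
By R4 (it is classified as L1, it may diverge): it has marker S.
By R8 (it has attribute V, it is a constant expression): it carries flag G1.
By R9 (it is boxed, it is in category X): it has attribute D.
By R21 (it is classified as X1, it has attribute E1, it has a polymorphic type): it is in state P.
By R26 (it carries flag G1, it is in category M1, it is well-typed): it meets criterion U.
By R34 (it is classified as N, it meets criterion U, it has marker S): it meets criterion W.
By R36 (it is in state P, it is applied): it is tagged W1.
By R27 (it is tagged W1): it is eligible for TCO.
By R25 (it is eligible for TCO, it may diverge, it meets criterion W): it is classified as T.
By R28 (it is classified as T, it has attribute D): it is classified as T1.
By R22 (it is classified as T1): it meets criterion F.

Yes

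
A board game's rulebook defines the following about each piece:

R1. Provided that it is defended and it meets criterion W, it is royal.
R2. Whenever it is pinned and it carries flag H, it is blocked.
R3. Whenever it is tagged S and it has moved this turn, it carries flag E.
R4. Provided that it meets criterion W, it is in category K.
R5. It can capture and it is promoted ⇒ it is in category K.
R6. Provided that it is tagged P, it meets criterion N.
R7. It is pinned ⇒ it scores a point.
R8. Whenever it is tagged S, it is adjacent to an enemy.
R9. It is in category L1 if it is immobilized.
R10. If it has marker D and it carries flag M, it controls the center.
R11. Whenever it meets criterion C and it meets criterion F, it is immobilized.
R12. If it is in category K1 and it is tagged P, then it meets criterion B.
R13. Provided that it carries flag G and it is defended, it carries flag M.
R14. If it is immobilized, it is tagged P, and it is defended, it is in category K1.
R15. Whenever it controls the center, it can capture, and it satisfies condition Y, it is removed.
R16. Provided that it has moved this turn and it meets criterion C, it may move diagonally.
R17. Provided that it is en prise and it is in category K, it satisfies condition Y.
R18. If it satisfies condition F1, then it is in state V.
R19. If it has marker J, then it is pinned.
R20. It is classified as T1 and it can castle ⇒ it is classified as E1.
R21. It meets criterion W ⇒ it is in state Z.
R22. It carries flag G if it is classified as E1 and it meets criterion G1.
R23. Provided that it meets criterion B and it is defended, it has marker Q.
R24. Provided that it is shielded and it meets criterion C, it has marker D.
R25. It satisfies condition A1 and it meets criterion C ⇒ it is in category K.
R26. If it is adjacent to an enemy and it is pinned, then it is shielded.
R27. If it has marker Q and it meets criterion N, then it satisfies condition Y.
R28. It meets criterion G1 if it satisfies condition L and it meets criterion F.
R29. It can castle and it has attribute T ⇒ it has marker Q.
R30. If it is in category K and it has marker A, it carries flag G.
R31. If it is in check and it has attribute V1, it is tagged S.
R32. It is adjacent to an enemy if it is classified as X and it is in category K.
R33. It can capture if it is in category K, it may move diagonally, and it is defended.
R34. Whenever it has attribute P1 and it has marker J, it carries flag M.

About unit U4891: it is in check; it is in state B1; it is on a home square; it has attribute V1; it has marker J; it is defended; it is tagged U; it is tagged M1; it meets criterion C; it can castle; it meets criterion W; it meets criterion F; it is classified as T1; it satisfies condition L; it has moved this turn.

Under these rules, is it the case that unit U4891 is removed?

No

Forward chaining from the given facts derives: is royal, is in category K, is immobilized, may move diagonally, is pinned, is classified as E1, is in state Z, meets criterion G1, is tagged S, can capture, carries flag E, scores a point, is adjacent to an enemy, is in category L1, carries flag G, is shielded, carries flag M, has marker D, controls the center.
The only rule concluding "it is removed" is R15, which needs "it satisfies condition Y"; that is never established.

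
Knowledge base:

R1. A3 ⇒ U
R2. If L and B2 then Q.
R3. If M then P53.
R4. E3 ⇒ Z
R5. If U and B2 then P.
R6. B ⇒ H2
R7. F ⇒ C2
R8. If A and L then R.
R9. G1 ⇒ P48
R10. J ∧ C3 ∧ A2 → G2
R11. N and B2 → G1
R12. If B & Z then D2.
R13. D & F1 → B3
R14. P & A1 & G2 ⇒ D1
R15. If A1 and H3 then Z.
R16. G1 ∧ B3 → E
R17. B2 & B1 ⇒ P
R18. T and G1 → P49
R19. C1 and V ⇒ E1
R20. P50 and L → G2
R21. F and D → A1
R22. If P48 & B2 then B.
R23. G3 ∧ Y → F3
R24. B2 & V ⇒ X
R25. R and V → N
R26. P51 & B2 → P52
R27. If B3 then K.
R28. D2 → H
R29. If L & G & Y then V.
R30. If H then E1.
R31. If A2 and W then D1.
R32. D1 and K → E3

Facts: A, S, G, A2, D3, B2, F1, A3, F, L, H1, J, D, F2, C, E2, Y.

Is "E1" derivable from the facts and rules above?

No

Forward chaining from the given facts derives: U, Q, P, C2, R, B3, A1, K, V, X, N, G1, E, P48, B, H2.
Rules concluding E1: R19 needs C1; R30 needs H — none of these are established.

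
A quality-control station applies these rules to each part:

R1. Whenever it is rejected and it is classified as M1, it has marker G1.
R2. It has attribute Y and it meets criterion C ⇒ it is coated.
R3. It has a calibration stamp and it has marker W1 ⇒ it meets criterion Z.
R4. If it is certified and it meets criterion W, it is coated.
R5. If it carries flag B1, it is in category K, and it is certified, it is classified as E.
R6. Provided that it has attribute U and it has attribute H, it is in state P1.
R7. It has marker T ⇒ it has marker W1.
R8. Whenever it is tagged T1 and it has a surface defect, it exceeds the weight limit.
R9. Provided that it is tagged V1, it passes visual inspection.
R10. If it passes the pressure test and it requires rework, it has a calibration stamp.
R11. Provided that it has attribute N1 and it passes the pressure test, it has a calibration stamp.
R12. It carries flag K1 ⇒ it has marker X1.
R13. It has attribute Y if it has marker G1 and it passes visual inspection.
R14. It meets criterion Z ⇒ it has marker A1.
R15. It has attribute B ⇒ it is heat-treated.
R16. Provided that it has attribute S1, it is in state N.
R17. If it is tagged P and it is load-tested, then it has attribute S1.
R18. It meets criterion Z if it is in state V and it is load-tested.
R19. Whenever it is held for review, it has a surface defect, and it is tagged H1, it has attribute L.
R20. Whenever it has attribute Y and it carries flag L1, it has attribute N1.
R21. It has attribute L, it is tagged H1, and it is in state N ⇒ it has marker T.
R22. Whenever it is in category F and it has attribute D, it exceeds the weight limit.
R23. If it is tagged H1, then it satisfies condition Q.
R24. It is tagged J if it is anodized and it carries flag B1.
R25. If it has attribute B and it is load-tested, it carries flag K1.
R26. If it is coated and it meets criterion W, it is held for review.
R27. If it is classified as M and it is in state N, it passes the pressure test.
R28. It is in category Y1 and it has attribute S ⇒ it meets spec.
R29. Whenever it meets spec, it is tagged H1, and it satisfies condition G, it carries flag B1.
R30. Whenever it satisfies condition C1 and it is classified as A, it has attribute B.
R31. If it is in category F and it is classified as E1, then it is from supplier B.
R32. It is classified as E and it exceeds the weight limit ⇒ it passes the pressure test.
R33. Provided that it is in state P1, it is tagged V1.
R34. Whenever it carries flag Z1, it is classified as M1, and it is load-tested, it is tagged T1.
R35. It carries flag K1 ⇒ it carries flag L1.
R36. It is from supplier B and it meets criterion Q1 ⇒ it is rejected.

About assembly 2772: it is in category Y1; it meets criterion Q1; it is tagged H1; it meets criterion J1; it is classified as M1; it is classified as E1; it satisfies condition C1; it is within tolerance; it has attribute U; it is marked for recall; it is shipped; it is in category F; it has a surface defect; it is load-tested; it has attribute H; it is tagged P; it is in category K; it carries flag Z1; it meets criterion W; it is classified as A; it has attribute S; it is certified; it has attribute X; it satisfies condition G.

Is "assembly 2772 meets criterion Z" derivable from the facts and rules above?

By R4 (it is certified, it meets criterion W): it is coated.
By R6 (it has attribute U, it has attribute H): it is in state P1.
By R17 (it is tagged P, it is load-tested): it has attribute S1.
By R26 (it is coated, it meets criterion W): it is held for review.
By R28 (it is in category Y1, it has attribute S): it meets spec.
By R29 (it meets spec, it is tagged H1, it satisfies condition G): it carries flag B1.
By R30 (it satisfies condition C1, it is classified as A): it has attribute B.
By R31 (it is in category F, it is classified as E1): it is from supplier B.
By R33 (it is in state P1): it is tagged V1.
By R34 (it carries flag Z1, it is classified as M1, it is load-tested): it is tagged T1.
By R36 (it is from supplier B, it meets criterion Q1): it is rejected.
By R1 (it is rejected, it is classified as M1): it has marker G1.
By R5 (it carries flag B1, it is in category K, it is certified): it is classified as E.
By R8 (it is tagged T1, it has a surface defect): it exceeds the weight limit.
By R9 (it is tagged V1): it passes visual inspection.
By R13 (it has marker G1, it passes visual inspection): it has attribute Y.
By R16 (it has attribute S1): it is in state N.
By R19 (it is held for review, it has a surface defect, it is tagged H1): it has attribute L.
By R21 (it has attribute L, it is tagged H1, it is in state N): it has marker T.
By R25 (it has attribute B, it is load-tested): it carries flag K1.
By R32 (it is classified as E, it exceeds the weight limit): it passes the pressure test.
By R35 (it carries flag K1): it carries flag L1.
By R7 (it has marker T): it has marker W1.
By R20 (it has attribute Y, it carries flag L1): it has attribute N1.
By R11 (it has attribute N1, it passes the pressure test): it has a calibration stamp.
By R3 (it has a calibration stamp, it has marker W1): it meets criterion Z.

Yes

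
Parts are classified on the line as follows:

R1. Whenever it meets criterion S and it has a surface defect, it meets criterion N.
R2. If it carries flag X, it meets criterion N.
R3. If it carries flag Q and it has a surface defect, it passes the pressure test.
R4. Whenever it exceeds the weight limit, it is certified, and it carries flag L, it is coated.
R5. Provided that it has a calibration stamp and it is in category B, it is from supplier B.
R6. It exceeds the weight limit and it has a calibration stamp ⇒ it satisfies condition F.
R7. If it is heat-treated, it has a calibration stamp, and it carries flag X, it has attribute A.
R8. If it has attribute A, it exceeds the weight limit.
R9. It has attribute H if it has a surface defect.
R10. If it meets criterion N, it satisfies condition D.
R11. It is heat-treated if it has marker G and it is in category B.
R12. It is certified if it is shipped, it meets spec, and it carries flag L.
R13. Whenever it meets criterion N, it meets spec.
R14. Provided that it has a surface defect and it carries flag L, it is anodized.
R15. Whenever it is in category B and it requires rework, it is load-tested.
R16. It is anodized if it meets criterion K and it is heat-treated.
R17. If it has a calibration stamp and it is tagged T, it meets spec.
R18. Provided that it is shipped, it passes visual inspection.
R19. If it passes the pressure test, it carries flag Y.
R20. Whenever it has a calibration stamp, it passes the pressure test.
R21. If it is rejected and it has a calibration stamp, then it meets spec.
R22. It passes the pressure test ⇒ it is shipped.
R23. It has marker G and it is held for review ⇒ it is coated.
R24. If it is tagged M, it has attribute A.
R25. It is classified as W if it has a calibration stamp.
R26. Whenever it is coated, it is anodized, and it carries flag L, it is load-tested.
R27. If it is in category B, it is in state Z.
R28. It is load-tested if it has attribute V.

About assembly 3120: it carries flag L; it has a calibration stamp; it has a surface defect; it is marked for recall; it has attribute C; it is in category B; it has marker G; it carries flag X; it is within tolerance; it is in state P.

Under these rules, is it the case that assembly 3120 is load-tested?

By R2 (it carries flag X): it meets criterion N.
By R11 (it has marker G, it is in category B): it is heat-treated.
By R13 (it meets criterion N): it meets spec.
By R14 (it has a surface defect, it carries flag L): it is anodized.
By R20 (it has a calibration stamp): it passes the pressure test.
By R22 (it passes the pressure test): it is shipped.
By R7 (it is heat-treated, it has a calibration stamp, it carries flag X): it has attribute A.
By R8 (it has attribute A): it exceeds the weight limit.
By R12 (it is shipped, it meets spec, it carries flag L): it is certified.
By R4 (it exceeds the weight limit, it is certified, it carries flag L): it is coated.
By R26 (it is coated, it is anodized, it carries flag L): it is load-tested.

Yes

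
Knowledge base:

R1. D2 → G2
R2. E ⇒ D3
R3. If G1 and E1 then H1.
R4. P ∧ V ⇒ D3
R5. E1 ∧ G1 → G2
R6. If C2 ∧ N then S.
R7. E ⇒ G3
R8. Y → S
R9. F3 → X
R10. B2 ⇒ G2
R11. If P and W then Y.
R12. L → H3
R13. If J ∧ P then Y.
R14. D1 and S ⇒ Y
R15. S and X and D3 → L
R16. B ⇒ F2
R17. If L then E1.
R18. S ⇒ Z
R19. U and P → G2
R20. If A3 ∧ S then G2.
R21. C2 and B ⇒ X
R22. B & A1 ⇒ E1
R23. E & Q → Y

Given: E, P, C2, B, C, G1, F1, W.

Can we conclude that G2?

D3  (by R2: E)
Y  (by R11: P, W)
X  (by R21: C2, B)
S  (by R8: Y)
L  (by R15: S, X, D3)
E1  (by R17: L)
G2  (by R5: E1, G1)

Yes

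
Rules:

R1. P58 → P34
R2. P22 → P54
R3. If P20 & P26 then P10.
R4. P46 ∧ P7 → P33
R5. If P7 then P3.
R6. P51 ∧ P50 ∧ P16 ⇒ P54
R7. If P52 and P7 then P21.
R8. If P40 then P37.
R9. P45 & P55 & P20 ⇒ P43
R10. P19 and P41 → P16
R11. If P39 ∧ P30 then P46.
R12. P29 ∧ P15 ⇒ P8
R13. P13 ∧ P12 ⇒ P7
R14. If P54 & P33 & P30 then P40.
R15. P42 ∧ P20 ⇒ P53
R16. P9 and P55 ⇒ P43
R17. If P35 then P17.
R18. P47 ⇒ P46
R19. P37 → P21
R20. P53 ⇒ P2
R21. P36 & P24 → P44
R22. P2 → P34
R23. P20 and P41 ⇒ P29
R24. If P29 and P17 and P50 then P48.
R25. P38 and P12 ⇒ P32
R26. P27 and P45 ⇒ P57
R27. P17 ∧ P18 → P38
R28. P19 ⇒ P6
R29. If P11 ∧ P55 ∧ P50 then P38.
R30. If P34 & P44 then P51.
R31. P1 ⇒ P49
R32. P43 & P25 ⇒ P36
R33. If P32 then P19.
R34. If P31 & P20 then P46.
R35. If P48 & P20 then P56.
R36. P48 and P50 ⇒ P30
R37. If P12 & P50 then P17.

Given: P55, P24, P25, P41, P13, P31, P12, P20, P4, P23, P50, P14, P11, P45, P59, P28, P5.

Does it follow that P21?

Forward chaining from the given facts derives: P43, P7, P29, P38, P36, P46, P17, P33, P3, P44, P48, P32, P19, P56, P30, P16, P6.
Rules concluding P21: R7 needs P52; R19 needs P37 — none of these are established.

No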